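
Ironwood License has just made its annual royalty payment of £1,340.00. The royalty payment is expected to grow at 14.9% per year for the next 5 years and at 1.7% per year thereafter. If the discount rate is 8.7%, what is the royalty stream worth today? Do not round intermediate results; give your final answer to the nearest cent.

D_1 = 1539.66000
D_2 = 1769.06934
D_3 = 2032.66067
D_4 = 2335.52711
D_5 = 2683.52065
Terminal value at year 5: TV = D_5×(1+g_2)/(r−g_2) = 2729.14050/0.07 = 38987.72146
P_0 = D_1/(1+r)^1 + D_2/(1+r)^2 + D_3/(1+r)^3 + D_4/(1+r)^4 + D_5/(1+r)^5 + TV/(1+r)^5
    = 1416.43054 + 1497.22051 + 1582.61855 + 1672.88750 + 1768.30519 + 25690.94825 = 33628.41054

£33628.41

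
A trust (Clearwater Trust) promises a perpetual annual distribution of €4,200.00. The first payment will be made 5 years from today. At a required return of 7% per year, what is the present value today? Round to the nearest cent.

€45773.71

Value at end of year 4: C / r = €4,200.00 / 0.07 = €60,000.0000
Discount to today: PV = €60,000.0000 / (1 + 0.07)^4 = €60,000.0000 / 1.310796 = €45,773.71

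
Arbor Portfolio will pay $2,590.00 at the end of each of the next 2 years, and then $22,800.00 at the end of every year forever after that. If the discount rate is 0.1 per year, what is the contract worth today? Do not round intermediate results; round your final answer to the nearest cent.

$192924.79

PV of 2-year annuity: $2,590.00 × [1 − (1+0.1)^−2] / 0.1 = 4495.04132
Perpetuity value at year 2: $22,800.00 / 0.1 = 228000.00000
PV of perpetuity: 228000.00000 / (1+0.1)^2 = 188429.75207
Total PV = 4495.04132 + 188429.75207 = 192924.79339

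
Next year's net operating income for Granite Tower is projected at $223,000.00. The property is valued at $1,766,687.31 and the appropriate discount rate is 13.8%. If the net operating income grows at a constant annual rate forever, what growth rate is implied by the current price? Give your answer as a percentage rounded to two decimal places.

1.18%

P = D₁/(r−g) ⇒ g = r − D₁/P = 0.138 − $223,000.00/$1,766,687.31 = 0.011775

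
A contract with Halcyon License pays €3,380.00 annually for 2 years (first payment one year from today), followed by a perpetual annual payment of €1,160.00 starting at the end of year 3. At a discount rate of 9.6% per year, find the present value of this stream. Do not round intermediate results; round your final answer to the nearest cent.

€15957.01

PV of 2-year annuity: €3,380.00 × [1 − (1+0.096)^−2] / 0.096 = 5897.75694
Perpetuity value at year 2: €1,160.00 / 0.096 = 12083.33333
PV of perpetuity: 12083.33333 / (1+0.096)^2 = 10059.25107
Total PV = 5897.75694 + 10059.25107 = 15957.00801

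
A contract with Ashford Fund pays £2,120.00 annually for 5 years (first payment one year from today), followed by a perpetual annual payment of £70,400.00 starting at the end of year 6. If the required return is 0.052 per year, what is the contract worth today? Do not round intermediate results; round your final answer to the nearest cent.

£1059856.72

PV of 5-year annuity: £2,120.00 × [1 − (1+0.052)^−5] / 0.052 = 9127.96721
Perpetuity value at year 5: £70,400.00 / 0.052 = 1353846.15385
PV of perpetuity: 1353846.15385 / (1+0.052)^5 = 1050728.75206
Total PV = 9127.96721 + 1050728.75206 = 1059856.71927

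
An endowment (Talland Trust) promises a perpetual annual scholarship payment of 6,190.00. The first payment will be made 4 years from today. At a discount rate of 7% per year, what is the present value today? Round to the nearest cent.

72184.06

Value at end of year 3: C / r = 6,190.00 / 0.07 = 88,428.5714
Discount to today: PV = 88,428.5714 / (1 + 0.07)^3 = 88,428.5714 / 1.225043 = 72,184.06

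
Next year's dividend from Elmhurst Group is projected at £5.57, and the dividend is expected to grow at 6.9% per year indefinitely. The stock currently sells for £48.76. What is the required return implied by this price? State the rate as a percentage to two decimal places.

18.32%

P = D₁/(r − g) ⇒ r = D₁/P + g = £5.5700/£48.76 + 0.069 = 0.114233 + 0.069 = 0.183233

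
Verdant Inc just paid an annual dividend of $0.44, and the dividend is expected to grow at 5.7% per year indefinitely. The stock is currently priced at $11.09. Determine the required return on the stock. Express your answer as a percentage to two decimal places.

9.89%

D₁ = $0.44 × 1.057 = $0.4651
P = D₁/(r − g) ⇒ r = D₁/P + g = $0.4651/$11.09 + 0.057 = 0.041937 + 0.057 = 0.098937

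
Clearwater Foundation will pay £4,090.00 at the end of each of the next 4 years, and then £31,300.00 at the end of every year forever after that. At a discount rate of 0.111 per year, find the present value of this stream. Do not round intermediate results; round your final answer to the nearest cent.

£197744.36

PV of 4-year annuity: £4,090.00 × [1 − (1+0.111)^−4] / 0.111 = 12661.95813
Perpetuity value at year 4: £31,300.00 / 0.111 = 281981.98198
PV of perpetuity: 281981.98198 / (1+0.111)^4 = 185082.40023
Total PV = 12661.95813 + 185082.40023 = 197744.35836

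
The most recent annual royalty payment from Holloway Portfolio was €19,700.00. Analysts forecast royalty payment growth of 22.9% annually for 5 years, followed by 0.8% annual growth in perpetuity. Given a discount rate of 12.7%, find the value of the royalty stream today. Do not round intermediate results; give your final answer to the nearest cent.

D_1 = 24211.30000
D_2 = 29755.68770
D_3 = 36569.74018
D_4 = 44944.21069
D_5 = 55236.43493
Terminal value at year 5: TV = D_5×(1+g_2)/(r−g_2) = 55678.32641/0.119 = 467885.09590
P_0 = D_1/(1+r)^1 + D_2/(1+r)^2 + D_3/(1+r)^3 + D_4/(1+r)^4 + D_5/(1+r)^5 + TV/(1+r)^5
    = 21482.96362 + 23427.29573 + 25547.60111 + 27859.80636 + 30381.27952 + 257347.30885 = 386046.25519

€386046.26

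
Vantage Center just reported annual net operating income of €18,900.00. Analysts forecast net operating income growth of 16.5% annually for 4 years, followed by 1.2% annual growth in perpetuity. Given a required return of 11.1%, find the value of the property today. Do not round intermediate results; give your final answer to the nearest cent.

D_1 = 22018.50000
D_2 = 25651.55250
D_3 = 29884.05866
D_4 = 34814.92834
Terminal value at year 4: TV = D_4×(1+g_2)/(r−g_2) = 35232.70748/0.099 = 355885.93416
P_0 = D_1/(1+r)^1 + D_2/(1+r)^2 + D_3/(1+r)^3 + D_4/(1+r)^4 + TV/(1+r)^4
    = 19818.63186 + 20781.91370 + 21792.01572 + 22851.21360 + 233590.18346 = 318833.95834

€318833.96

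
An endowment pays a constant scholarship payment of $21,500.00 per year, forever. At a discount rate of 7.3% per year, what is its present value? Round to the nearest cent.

Level perpetuity: PV = C / r = $21,500.00 / 0.073 = $294,520.55

$294520.55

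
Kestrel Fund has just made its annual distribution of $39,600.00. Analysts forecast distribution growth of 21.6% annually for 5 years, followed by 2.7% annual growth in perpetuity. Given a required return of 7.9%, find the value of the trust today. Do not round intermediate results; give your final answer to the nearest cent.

D_1 = 48153.60000
D_2 = 58554.77760
D_3 = 71202.60956
D_4 = 86582.37323
D_5 = 105284.16584
Terminal value at year 5: TV = D_5×(1+g_2)/(r−g_2) = 108126.83832/0.052 = 2079362.27542
P_0 = D_1/(1+r)^1 + D_2/(1+r)^2 + D_3/(1+r)^3 + D_4/(1+r)^4 + D_5/(1+r)^5 + TV/(1+r)^5
    = 44627.98888 + 50294.37857 + 56680.22645 + 63876.88171 + 71987.29208 + 1421749.01865 = 1709215.78634

$1709215.79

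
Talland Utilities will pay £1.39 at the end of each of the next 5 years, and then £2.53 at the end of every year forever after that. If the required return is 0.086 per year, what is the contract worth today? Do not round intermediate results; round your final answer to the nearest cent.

£24.94

PV of 5-year annuity: £1.39 × [1 − (1+0.086)^−5] / 0.086 = 5.46320
Perpetuity value at year 5: £2.53 / 0.086 = 29.41860
PV of perpetuity: 29.41860 / (1+0.086)^5 = 19.47480
Total PV = 5.46320 + 19.47480 = 24.93800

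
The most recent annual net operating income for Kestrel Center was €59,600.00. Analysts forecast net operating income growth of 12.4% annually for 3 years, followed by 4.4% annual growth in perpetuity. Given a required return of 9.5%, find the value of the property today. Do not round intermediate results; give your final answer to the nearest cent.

€1508011.21

D_1 = 66990.40000
D_2 = 75297.20960
D_3 = 84634.06359
Terminal value at year 3: TV = D_3×(1+g_2)/(r−g_2) = 88357.96239/0.051 = 1732509.06644
P_0 = D_1/(1+r)^1 + D_2/(1+r)^2 + D_3/(1+r)^3 + TV/(1+r)^3
    = 61178.44749 + 62798.69861 + 64461.86049 + 1319572.20298 = 1508011.20957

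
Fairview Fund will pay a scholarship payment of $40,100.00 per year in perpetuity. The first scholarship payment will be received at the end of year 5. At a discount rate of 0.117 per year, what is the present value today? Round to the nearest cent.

Value at end of year 4: C / r = $40,100.00 / 0.117 = $342,735.0427
Discount to today: PV = $342,735.0427 / (1 + 0.117)^4 = $342,735.0427 / 1.556728 = $220,163.75

$220163.75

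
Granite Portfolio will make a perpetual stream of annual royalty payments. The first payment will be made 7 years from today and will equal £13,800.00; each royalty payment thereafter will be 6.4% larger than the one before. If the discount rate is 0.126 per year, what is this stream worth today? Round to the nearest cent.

£109208.65

Value at end of year 6: C₁ / (r − g) = £13,800.00 / (0.126 − 0.064) = £222,580.6452
Discount to today: PV = £222,580.6452 / (1 + 0.126)^6 = £222,580.6452 / 2.038123 = £109,208.65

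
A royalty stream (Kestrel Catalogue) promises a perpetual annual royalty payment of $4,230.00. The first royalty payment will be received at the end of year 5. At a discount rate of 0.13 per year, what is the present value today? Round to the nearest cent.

Value at end of year 4: C / r = $4,230.00 / 0.13 = $32,538.4615
Discount to today: PV = $32,538.4615 / (1 + 0.13)^4 = $32,538.4615 / 1.630474 = $19,956.45

$19956.45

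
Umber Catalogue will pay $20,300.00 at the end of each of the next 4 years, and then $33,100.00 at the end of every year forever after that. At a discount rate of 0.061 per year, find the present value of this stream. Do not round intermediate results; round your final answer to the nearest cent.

$498370.97

PV of 4-year annuity: $20,300.00 × [1 − (1+0.061)^−4] / 0.061 = 70180.87152
Perpetuity value at year 4: $33,100.00 / 0.061 = 542622.95082
PV of perpetuity: 542622.95082 / (1+0.061)^4 = 428190.10120
Total PV = 70180.87152 + 428190.10120 = 498370.97272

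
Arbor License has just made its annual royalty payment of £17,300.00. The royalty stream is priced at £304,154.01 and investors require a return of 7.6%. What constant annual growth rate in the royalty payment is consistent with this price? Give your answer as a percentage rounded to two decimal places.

1.81%

P = D₀(1+g)/(r−g) ⇒ P(r−g) = D₀(1+g) ⇒ g(P+D₀) = P·r − D₀
g = (P·r − D₀)/(P + D₀) = (£304,154.01×0.076 − £17,300.00) / (£304,154.01 + £17,300.00) = 0.018092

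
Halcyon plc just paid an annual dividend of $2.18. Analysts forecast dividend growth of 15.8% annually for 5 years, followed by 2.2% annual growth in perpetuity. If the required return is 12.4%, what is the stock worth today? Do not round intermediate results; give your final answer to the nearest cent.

$37.28

D_1 = 2.52444
D_2 = 2.92330
D_3 = 3.38518
D_4 = 3.92004
D_5 = 4.53941
Terminal value at year 5: TV = D_5×(1+g_2)/(r−g_2) = 4.63928/0.102 = 45.48310
P_0 = D_1/(1+r)^1 + D_2/(1+r)^2 + D_3/(1+r)^3 + D_4/(1+r)^4 + D_5/(1+r)^5 + TV/(1+r)^5
    = 2.24594 + 2.31388 + 2.38387 + 2.45598 + 2.53028 + 25.35236 = 37.28232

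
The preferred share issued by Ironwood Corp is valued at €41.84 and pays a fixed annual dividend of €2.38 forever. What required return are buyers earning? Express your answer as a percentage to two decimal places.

P = C/r ⇒ r = C/P = €2.38/€41.84 = 0.056883

5.69%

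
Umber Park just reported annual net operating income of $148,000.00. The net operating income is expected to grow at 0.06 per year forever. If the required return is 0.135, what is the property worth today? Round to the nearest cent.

D₁ = D₀ × (1 + g) = $148,000.00 × 1.06 = $156,880.0000
Growing perpetuity: P = D₁ / (r − g) = $156,880.0000 / (0.135 − 0.06) = $2,091,733.33

$2091733.33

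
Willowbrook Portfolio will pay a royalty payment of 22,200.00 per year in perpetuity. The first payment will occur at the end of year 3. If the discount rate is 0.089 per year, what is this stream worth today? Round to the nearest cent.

Value at end of year 2: C / r = 22,200.00 / 0.089 = 249,438.2022
Discount to today: PV = 249,438.2022 / (1 + 0.089)^2 = 249,438.2022 / 1.185921 = 210,332.90

210332.90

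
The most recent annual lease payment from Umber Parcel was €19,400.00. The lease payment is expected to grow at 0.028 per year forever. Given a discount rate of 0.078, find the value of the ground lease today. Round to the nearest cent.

D₁ = D₀ × (1 + g) = €19,400.00 × 1.028 = €19,943.2000
Growing perpetuity: P = D₁ / (r − g) = €19,943.2000 / (0.078 − 0.028) = €398,864.00

€398864.00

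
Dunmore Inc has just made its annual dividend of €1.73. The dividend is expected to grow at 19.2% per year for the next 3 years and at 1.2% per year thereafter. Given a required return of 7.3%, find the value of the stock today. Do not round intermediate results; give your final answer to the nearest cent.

D_1 = 2.06216
D_2 = 2.45809
D_3 = 2.93005
Terminal value at year 3: TV = D_3×(1+g_2)/(r−g_2) = 2.96521/0.061 = 48.60999
P_0 = D_1/(1+r)^1 + D_2/(1+r)^2 + D_3/(1+r)^3 + TV/(1+r)^3
    = 1.92186 + 2.13501 + 2.37179 + 39.34834 = 45.77699

€45.78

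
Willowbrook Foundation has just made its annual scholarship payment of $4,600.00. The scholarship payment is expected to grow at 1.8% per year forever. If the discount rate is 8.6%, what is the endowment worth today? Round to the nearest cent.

D₁ = D₀ × (1 + g) = $4,600.00 × 1.018 = $4,682.8000
Growing perpetuity: P = D₁ / (r − g) = $4,682.8000 / (0.086 − 0.018) = $68,864.71

$68864.71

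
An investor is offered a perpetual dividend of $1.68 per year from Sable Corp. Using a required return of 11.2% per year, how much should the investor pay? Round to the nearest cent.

$15.00

Level perpetuity: PV = C / r = $1.68 / 0.112 = $15.00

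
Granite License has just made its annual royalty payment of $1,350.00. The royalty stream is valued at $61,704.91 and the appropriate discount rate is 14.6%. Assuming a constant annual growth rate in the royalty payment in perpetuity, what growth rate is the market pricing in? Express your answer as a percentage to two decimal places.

P = D₀(1+g)/(r−g) ⇒ P(r−g) = D₀(1+g) ⇒ g(P+D₀) = P·r − D₀
g = (P·r − D₀)/(P + D₀) = ($61,704.91×0.146 − $1,350.00) / ($61,704.91 + $1,350.00) = 0.121464

12.15%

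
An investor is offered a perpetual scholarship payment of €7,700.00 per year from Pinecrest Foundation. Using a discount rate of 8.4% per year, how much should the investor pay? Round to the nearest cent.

€91666.67

Level perpetuity: PV = C / r = €7,700.00 / 0.084 = €91,666.67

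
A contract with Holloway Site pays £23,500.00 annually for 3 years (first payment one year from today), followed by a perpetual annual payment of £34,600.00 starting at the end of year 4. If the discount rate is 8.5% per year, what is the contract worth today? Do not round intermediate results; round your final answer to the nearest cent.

PV of 3-year annuity: £23,500.00 × [1 − (1+0.085)^−3] / 0.085 = 60019.52573
Perpetuity value at year 3: £34,600.00 / 0.085 = 407058.82353
PV of perpetuity: 407058.82353 / (1+0.085)^3 = 318689.64948
Total PV = 60019.52573 + 318689.64948 = 378709.17521

£378709.18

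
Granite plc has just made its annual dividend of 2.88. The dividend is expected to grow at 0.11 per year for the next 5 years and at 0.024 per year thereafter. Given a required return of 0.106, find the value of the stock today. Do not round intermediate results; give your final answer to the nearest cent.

D_1 = 3.19680
D_2 = 3.54845
D_3 = 3.93878
D_4 = 4.37204
D_5 = 4.85297
Terminal value at year 5: TV = D_5×(1+g_2)/(r−g_2) = 4.96944/0.082 = 60.60291
P_0 = D_1/(1+r)^1 + D_2/(1+r)^2 + D_3/(1+r)^3 + D_4/(1+r)^4 + D_5/(1+r)^5 + TV/(1+r)^5
    = 2.89042 + 2.90087 + 2.91136 + 2.92189 + 2.93246 + 36.61996 = 51.17695

51.18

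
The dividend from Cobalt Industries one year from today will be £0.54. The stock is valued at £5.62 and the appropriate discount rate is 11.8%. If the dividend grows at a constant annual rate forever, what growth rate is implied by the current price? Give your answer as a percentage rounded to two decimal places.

2.19%

P = D₁/(r−g) ⇒ g = r − D₁/P = 0.118 − £0.54/£5.62 = 0.021915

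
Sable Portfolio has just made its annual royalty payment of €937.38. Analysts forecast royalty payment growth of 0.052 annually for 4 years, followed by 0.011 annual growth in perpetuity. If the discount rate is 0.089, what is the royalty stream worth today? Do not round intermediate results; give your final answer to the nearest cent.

D_1 = 986.12376
D_2 = 1037.40220
D_3 = 1091.34711
D_4 = 1148.09716
Terminal value at year 4: TV = D_4×(1+g_2)/(r−g_2) = 1160.72623/0.078 = 14881.10549
P_0 = D_1/(1+r)^1 + D_2/(1+r)^2 + D_3/(1+r)^3 + D_4/(1+r)^4 + TV/(1+r)^4
    = 905.53146 + 874.76501 + 845.04388 + 816.33257 + 10580.92598 = 14022.59890

€14022.60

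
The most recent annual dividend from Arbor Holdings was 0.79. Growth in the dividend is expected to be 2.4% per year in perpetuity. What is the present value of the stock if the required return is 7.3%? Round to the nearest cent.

16.51

D₁ = D₀ × (1 + g) = 0.79 × 1.024 = 0.8090
Growing perpetuity: P = D₁ / (r − g) = 0.8090 / (0.073 − 0.024) = 16.51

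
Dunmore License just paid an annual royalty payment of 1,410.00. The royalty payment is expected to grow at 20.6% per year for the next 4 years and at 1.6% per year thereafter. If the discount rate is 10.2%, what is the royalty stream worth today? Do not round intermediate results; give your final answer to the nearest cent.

D_1 = 1700.46000
D_2 = 2050.75476
D_3 = 2473.21024
D_4 = 2982.69155
Terminal value at year 4: TV = D_4×(1+g_2)/(r−g_2) = 3030.41461/0.086 = 35237.37924
P_0 = D_1/(1+r)^1 + D_2/(1+r)^2 + D_3/(1+r)^3 + D_4/(1+r)^4 + TV/(1+r)^4
    = 1543.06715 + 1688.69236 + 1848.06079 + 2022.46943 + 23893.35977 = 30995.64950

30995.65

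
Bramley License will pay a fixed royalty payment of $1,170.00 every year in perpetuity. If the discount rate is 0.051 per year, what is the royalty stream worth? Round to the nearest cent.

Level perpetuity: PV = C / r = $1,170.00 / 0.051 = $22,941.18

$22941.18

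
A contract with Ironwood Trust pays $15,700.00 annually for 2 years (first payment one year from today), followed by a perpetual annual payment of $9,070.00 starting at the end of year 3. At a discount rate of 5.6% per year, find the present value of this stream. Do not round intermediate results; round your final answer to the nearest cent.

$174188.16

PV of 2-year annuity: $15,700.00 × [1 − (1+0.056)^−2] / 0.056 = 28946.42447
Perpetuity value at year 2: $9,070.00 / 0.056 = 161964.28571
PV of perpetuity: 161964.28571 / (1+0.056)^2 = 145241.73349
Total PV = 28946.42447 + 145241.73349 = 174188.15796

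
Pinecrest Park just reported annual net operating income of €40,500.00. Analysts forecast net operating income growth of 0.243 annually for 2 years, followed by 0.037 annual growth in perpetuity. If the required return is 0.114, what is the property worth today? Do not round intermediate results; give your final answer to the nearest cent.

€774683.25

D_1 = 50341.50000
D_2 = 62574.48450
Terminal value at year 2: TV = D_2×(1+g_2)/(r−g_2) = 64889.74043/0.077 = 842723.90164
P_0 = D_1/(1+r)^1 + D_2/(1+r)^2 + TV/(1+r)^2
    = 45189.85637 + 50422.79306 + 679070.60268 = 774683.25212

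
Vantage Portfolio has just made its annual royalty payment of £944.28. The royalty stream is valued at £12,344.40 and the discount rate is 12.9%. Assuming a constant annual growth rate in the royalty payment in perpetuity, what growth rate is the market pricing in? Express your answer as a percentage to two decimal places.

P = D₀(1+g)/(r−g) ⇒ P(r−g) = D₀(1+g) ⇒ g(P+D₀) = P·r − D₀
g = (P·r − D₀)/(P + D₀) = (£12,344.40×0.129 − £944.28) / (£12,344.40 + £944.28) = 0.048774

4.88%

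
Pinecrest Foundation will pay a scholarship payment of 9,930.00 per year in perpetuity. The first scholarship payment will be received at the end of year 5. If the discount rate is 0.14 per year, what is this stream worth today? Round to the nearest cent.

41995.41

Value at end of year 4: C / r = 9,930.00 / 0.14 = 70,928.5714
Discount to today: PV = 70,928.5714 / (1 + 0.14)^4 = 70,928.5714 / 1.688960 = 41,995.41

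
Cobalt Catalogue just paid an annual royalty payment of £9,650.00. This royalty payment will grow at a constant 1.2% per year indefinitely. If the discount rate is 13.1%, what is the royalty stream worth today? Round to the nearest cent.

D₁ = D₀ × (1 + g) = £9,650.00 × 1.012 = £9,765.8000
Growing perpetuity: P = D₁ / (r − g) = £9,765.8000 / (0.131 − 0.012) = £82,065.55

£82065.55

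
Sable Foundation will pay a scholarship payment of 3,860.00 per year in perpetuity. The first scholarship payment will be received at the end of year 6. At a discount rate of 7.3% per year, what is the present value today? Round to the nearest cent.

37176.27

Value at end of year 5: C / r = 3,860.00 / 0.073 = 52,876.7123
Discount to today: PV = 52,876.7123 / (1 + 0.073)^5 = 52,876.7123 / 1.422324 = 37,176.27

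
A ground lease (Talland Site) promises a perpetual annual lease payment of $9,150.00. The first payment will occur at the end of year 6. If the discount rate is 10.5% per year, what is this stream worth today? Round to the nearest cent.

Value at end of year 5: C / r = $9,150.00 / 0.105 = $87,142.8571
Discount to today: PV = $87,142.8571 / (1 + 0.105)^5 = $87,142.8571 / 1.647447 = $52,895.70

$52895.70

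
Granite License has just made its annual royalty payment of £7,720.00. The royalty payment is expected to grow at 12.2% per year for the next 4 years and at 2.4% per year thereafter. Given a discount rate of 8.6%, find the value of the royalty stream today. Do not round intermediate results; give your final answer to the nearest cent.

£178795.95

D_1 = 8661.84000
D_2 = 9718.58448
D_3 = 10904.25179
D_4 = 12234.57050
Terminal value at year 4: TV = D_4×(1+g_2)/(r−g_2) = 12528.20020/0.062 = 202067.74511
P_0 = D_1/(1+r)^1 + D_2/(1+r)^2 + D_3/(1+r)^3 + D_4/(1+r)^4 + TV/(1+r)^4
    = 7975.91160 + 8240.30646 + 8513.46579 + 8795.68013 + 145270.58792 = 178795.95190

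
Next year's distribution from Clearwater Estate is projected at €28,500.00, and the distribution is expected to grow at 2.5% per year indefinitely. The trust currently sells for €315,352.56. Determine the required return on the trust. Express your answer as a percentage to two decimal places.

P = D₁/(r − g) ⇒ r = D₁/P + g = €28,500.0000/€315,352.56 + 0.025 = 0.090375 + 0.025 = 0.115375

11.54%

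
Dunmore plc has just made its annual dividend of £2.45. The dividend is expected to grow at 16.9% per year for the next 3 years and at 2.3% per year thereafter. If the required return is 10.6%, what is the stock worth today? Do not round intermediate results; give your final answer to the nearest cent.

£43.88

D_1 = 2.86405
D_2 = 3.34807
D_3 = 3.91390
Terminal value at year 3: TV = D_3×(1+g_2)/(r−g_2) = 4.00392/0.083 = 48.23998
P_0 = D_1/(1+r)^1 + D_2/(1+r)^2 + D_3/(1+r)^3 + TV/(1+r)^3
    = 2.58956 + 2.73706 + 2.89297 + 35.65675 = 43.87634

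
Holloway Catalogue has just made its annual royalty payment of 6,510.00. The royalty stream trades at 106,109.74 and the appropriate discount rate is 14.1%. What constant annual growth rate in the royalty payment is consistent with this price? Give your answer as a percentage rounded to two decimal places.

P = D₀(1+g)/(r−g) ⇒ P(r−g) = D₀(1+g) ⇒ g(P+D₀) = P·r − D₀
g = (P·r − D₀)/(P + D₀) = (106,109.74×0.141 − 6,510.00) / (106,109.74 + 6,510.00) = 0.075044

7.50%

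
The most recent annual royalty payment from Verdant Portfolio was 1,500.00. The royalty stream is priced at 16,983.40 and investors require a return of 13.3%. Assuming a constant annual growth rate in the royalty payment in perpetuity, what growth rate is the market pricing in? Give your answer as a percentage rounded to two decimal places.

P = D₀(1+g)/(r−g) ⇒ P(r−g) = D₀(1+g) ⇒ g(P+D₀) = P·r − D₀
g = (P·r − D₀)/(P + D₀) = (16,983.40×0.133 − 1,500.00) / (16,983.40 + 1,500.00) = 0.041053

4.11%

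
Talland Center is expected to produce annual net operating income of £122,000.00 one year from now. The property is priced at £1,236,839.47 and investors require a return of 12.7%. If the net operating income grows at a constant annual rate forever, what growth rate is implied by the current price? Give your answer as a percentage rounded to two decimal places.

2.84%

P = D₁/(r−g) ⇒ g = r − D₁/P = 0.127 − £122,000.00/£1,236,839.47 = 0.028361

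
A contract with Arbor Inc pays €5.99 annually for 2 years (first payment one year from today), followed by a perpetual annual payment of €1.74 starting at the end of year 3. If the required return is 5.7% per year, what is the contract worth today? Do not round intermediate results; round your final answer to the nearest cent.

PV of 2-year annuity: €5.99 × [1 − (1+0.057)^−2] / 0.057 = 11.02837
Perpetuity value at year 2: €1.74 / 0.057 = 30.52632
PV of perpetuity: 30.52632 / (1+0.057)^2 = 27.32275
Total PV = 11.02837 + 27.32275 = 38.35112

€38.35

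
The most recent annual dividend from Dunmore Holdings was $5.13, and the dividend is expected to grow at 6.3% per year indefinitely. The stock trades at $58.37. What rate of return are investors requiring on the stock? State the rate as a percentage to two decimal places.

D₁ = $5.13 × 1.063 = $5.4532
P = D₁/(r − g) ⇒ r = D₁/P + g = $5.4532/$58.37 + 0.063 = 0.093425 + 0.063 = 0.156425

15.64%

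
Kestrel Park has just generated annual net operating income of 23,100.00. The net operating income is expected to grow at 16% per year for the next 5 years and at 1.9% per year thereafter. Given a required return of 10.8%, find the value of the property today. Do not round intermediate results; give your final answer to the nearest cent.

D_1 = 26796.00000
D_2 = 31083.36000
D_3 = 36056.69760
D_4 = 41825.76922
D_5 = 48517.89229
Terminal value at year 5: TV = D_5×(1+g_2)/(r−g_2) = 49439.73224/0.089 = 555502.60948
P_0 = D_1/(1+r)^1 + D_2/(1+r)^2 + D_3/(1+r)^3 + D_4/(1+r)^4 + D_5/(1+r)^5 + TV/(1+r)^5
    = 24184.11552 + 25319.11011 + 26507.37160 + 27751.39987 + 29053.81214 + 332649.82662 = 465465.63587

465465.64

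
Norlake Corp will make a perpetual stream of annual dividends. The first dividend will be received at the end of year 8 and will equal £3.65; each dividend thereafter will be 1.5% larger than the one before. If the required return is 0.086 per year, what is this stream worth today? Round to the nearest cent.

£28.86

Value at end of year 7: C₁ / (r − g) = £3.65 / (0.086 − 0.015) = £51.4085
Discount to today: PV = £51.4085 / (1 + 0.086)^7 = £51.4085 / 1.781594 = £28.86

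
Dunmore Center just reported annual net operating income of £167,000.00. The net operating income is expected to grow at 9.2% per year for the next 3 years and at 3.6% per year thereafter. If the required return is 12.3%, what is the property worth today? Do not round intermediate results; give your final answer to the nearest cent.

D_1 = 182364.00000
D_2 = 199141.48800
D_3 = 217462.50490
Terminal value at year 3: TV = D_3×(1+g_2)/(r−g_2) = 225291.15507/0.087 = 2589553.50658
P_0 = D_1/(1+r)^1 + D_2/(1+r)^2 + D_3/(1+r)^3 + TV/(1+r)^3
    = 162390.02671 + 157907.31004 + 153548.33710 + 1828460.65785 = 2302306.33170

£2302306.33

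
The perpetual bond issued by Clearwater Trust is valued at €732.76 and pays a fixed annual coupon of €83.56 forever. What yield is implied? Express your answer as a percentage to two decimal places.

11.40%

P = C/r ⇒ r = C/P = €83.56/€732.76 = 0.114035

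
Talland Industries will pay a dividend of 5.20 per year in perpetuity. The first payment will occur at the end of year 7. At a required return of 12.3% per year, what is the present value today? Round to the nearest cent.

21.08

Value at end of year 6: C / r = 5.20 / 0.123 = 42.2764
Discount to today: PV = 42.2764 / (1 + 0.123)^6 = 42.2764 / 2.005758 = 21.08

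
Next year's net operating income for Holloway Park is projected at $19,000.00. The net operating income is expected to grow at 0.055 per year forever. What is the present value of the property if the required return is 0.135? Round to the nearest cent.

$237500.00

Growing perpetuity: P = D₁ / (r − g) = $19,000.0000 / (0.135 − 0.055) = $237,500.00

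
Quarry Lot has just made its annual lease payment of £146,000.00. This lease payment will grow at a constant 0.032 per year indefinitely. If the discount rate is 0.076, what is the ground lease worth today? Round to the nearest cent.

£3424363.64

D₁ = D₀ × (1 + g) = £146,000.00 × 1.032 = £150,672.0000
Growing perpetuity: P = D₁ / (r − g) = £150,672.0000 / (0.076 − 0.032) = £3,424,363.64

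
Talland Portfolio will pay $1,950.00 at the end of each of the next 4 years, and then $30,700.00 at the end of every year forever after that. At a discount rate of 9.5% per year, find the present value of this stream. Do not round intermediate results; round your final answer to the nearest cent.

PV of 4-year annuity: $1,950.00 × [1 − (1+0.095)^−4] / 0.095 = 6248.73819
Perpetuity value at year 4: $30,700.00 / 0.095 = 323157.89474
PV of perpetuity: 323157.89474 / (1+0.095)^4 = 224780.32432
Total PV = 6248.73819 + 224780.32432 = 231029.06250

$231029.06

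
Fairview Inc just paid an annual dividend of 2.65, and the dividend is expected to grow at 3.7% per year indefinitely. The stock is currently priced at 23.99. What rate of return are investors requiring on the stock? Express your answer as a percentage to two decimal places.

15.15%

D₁ = 2.65 × 1.037 = 2.7481
P = D₁/(r − g) ⇒ r = D₁/P + g = 2.7481/23.99 + 0.037 = 0.114550 + 0.037 = 0.151550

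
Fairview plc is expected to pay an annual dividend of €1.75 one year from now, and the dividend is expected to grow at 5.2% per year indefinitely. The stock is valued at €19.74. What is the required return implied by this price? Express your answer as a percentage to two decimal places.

P = D₁/(r − g) ⇒ r = D₁/P + g = €1.7500/€19.74 + 0.052 = 0.088652 + 0.052 = 0.140652

14.07%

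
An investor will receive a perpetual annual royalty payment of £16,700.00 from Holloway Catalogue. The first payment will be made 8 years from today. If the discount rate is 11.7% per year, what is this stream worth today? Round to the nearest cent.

£65789.77

Value at end of year 7: C / r = £16,700.00 / 0.117 = £142,735.0427
Discount to today: PV = £142,735.0427 / (1 + 0.117)^7 = £142,735.0427 / 2.169563 = £65,789.77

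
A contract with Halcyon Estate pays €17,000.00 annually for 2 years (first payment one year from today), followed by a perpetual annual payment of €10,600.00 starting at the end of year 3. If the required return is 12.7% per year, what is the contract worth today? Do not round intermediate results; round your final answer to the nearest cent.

€94182.22

PV of 2-year annuity: €17,000.00 × [1 − (1+0.127)^−2] / 0.127 = 28468.76183
Perpetuity value at year 2: €10,600.00 / 0.127 = 83464.56693
PV of perpetuity: 83464.56693 / (1+0.127)^2 = 65713.45661
Total PV = 28468.76183 + 65713.45661 = 94182.21844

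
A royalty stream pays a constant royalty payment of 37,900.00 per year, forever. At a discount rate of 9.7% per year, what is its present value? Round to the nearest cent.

Level perpetuity: PV = C / r = 37,900.00 / 0.097 = 390,721.65

390721.65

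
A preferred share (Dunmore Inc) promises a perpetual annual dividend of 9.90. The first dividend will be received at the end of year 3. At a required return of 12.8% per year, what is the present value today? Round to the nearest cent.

Value at end of year 2: C / r = 9.90 / 0.128 = 77.3438
Discount to today: PV = 77.3438 / (1 + 0.128)^2 = 77.3438 / 1.272384 = 60.79

60.79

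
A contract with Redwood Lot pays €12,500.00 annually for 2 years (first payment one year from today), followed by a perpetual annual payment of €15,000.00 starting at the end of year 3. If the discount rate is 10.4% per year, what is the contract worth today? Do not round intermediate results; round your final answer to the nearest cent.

PV of 2-year annuity: €12,500.00 × [1 − (1+0.104)^−2] / 0.104 = 21578.31863
Perpetuity value at year 2: €15,000.00 / 0.104 = 144230.76923
PV of perpetuity: 144230.76923 / (1+0.104)^2 = 118336.78687
Total PV = 21578.31863 + 118336.78687 = 139915.10550

€139915.11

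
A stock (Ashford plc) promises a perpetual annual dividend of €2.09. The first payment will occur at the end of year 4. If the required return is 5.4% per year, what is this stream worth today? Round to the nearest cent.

Value at end of year 3: C / r = €2.09 / 0.054 = €38.7037
Discount to today: PV = €38.7037 / (1 + 0.054)^3 = €38.7037 / 1.170905 = €33.05

€33.05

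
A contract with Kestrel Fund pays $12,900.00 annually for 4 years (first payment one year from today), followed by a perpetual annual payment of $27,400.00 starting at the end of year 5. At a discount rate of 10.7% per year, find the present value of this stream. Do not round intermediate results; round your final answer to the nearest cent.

PV of 4-year annuity: $12,900.00 × [1 − (1+0.107)^−4] / 0.107 = 40279.25307
Perpetuity value at year 4: $27,400.00 / 0.107 = 256074.76636
PV of perpetuity: 256074.76636 / (1+0.107)^4 = 170520.38386
Total PV = 40279.25307 + 170520.38386 = 210799.63693

$210799.64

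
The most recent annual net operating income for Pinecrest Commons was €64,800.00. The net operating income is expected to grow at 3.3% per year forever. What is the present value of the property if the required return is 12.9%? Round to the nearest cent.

€697275.00

D₁ = D₀ × (1 + g) = €64,800.00 × 1.033 = €66,938.4000
Growing perpetuity: P = D₁ / (r − g) = €66,938.4000 / (0.129 − 0.033) = €697,275.00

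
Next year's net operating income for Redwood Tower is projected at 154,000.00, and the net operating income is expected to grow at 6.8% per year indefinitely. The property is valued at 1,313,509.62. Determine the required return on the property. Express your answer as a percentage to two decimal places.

18.52%

P = D₁/(r − g) ⇒ r = D₁/P + g = 154,000.0000/1,313,509.62 + 0.068 = 0.117243 + 0.068 = 0.185243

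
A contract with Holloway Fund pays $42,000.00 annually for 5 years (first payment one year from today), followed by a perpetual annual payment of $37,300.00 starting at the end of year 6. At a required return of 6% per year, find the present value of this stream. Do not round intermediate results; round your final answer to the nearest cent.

$641464.78

PV of 5-year annuity: $42,000.00 × [1 − (1+0.06)^−5] / 0.06 = 176919.27899
Perpetuity value at year 5: $37,300.00 / 0.06 = 621666.66667
PV of perpetuity: 621666.66667 / (1+0.06)^5 = 464545.49747
Total PV = 176919.27899 + 464545.49747 = 641464.77646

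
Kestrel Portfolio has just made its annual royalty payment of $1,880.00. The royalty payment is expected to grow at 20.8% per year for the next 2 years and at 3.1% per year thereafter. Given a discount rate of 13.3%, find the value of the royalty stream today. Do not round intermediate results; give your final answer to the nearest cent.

$25743.41

D_1 = 2271.04000
D_2 = 2743.41632
Terminal value at year 2: TV = D_2×(1+g_2)/(r−g_2) = 2828.46223/0.102 = 27730.02182
P_0 = D_1/(1+r)^1 + D_2/(1+r)^2 + TV/(1+r)^2
    = 2004.44837 + 2137.13471 + 21601.82242 = 25743.40550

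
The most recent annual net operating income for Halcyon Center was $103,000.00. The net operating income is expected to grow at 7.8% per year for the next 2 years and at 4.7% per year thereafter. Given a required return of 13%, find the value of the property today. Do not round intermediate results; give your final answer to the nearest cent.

D_1 = 111034.00000
D_2 = 119694.65200
Terminal value at year 2: TV = D_2×(1+g_2)/(r−g_2) = 125320.30064/0.083 = 1509883.14029
P_0 = D_1/(1+r)^1 + D_2/(1+r)^2 + TV/(1+r)^2
    = 98260.17699 + 93738.46973 + 1182459.97360 = 1374458.62032

$1374458.62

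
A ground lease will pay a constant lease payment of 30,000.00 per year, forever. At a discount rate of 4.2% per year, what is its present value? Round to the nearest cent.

Level perpetuity: PV = C / r = 30,000.00 / 0.042 = 714,285.71

714285.71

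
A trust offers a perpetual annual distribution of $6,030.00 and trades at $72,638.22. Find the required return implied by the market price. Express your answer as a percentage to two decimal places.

P = C/r ⇒ r = C/P = $6,030.00/$72,638.22 = 0.083014

8.30%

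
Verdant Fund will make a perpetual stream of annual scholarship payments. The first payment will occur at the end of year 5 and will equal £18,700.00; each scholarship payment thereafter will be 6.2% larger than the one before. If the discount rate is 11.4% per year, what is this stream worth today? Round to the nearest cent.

Value at end of year 4: C₁ / (r − g) = £18,700.00 / (0.114 − 0.062) = £359,615.3846
Discount to today: PV = £359,615.3846 / (1 + 0.114)^4 = £359,615.3846 / 1.540071 = £233,505.71

£233505.71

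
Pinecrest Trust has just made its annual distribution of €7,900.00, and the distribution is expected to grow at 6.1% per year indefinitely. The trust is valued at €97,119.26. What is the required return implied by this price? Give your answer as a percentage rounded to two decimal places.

D₁ = €7,900.00 × 1.061 = €8,381.9000
P = D₁/(r − g) ⇒ r = D₁/P + g = €8,381.9000/€97,119.26 + 0.061 = 0.086305 + 0.061 = 0.147305

14.73%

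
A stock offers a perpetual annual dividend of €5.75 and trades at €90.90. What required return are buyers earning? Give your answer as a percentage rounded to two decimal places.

P = C/r ⇒ r = C/P = €5.75/€90.90 = 0.063256

6.33%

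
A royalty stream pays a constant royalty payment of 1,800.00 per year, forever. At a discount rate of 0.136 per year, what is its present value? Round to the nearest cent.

Level perpetuity: PV = C / r = 1,800.00 / 0.136 = 13,235.29

13235.29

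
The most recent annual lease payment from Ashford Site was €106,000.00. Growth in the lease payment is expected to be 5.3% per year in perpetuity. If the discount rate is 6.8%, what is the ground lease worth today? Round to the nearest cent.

D₁ = D₀ × (1 + g) = €106,000.00 × 1.053 = €111,618.0000
Growing perpetuity: P = D₁ / (r − g) = €111,618.0000 / (0.068 − 0.053) = €7,441,200.00

€7441200.00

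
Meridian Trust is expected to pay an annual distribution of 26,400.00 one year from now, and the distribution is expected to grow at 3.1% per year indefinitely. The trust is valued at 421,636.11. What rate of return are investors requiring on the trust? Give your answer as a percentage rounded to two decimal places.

P = D₁/(r − g) ⇒ r = D₁/P + g = 26,400.0000/421,636.11 + 0.031 = 0.062613 + 0.031 = 0.093613

9.36%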